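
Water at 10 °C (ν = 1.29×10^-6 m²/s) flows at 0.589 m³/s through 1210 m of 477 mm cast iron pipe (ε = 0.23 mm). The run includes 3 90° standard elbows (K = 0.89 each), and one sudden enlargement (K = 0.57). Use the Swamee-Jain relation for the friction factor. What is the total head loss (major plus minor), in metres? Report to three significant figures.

H_L ≈ 25.8 m

V = 4Q/(πD²) = 3.296 m/s; V²/2g = 0.5537 m
Re = 1.22×10^6, ε/D = 4.82×10^-4 → f = 0.01708 (Swamee-Jain)
Major: h_f = f(L/D)·V²/2g = 0.01708·2537·0.5537 = 23.99 m
Minor: ΣK = 3.24; h_m = ΣK·V²/2g = 1.794 m
Total H_L = 23.99 + 1.794 = 25.79 m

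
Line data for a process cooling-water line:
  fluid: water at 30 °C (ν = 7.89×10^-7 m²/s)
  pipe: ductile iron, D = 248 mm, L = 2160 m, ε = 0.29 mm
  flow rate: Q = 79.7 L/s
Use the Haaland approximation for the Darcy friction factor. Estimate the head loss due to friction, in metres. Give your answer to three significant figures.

V = 4Q/(πD²) = 4·0.0797/(π·0.248²) = 1.650 m/s
Re = VD/ν = 1.650·0.248/7.89×10^-7 = 5.19×10^5 → turbulent
ε/D = 0.29/248 = 0.00117
Haaland: f = 0.02090
h_f = f(L/D)V²/(2g) = 0.02090·(2160/0.248)·1.650²/(2·9.81) = 25.25 m

h_f ≈ 25.3 m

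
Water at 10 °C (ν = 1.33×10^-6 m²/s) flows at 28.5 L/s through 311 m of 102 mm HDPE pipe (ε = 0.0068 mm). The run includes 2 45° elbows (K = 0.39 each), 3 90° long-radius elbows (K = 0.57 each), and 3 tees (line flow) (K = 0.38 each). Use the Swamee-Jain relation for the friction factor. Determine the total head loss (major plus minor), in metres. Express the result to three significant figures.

V = 4Q/(πD²) = 3.488 m/s; V²/2g = 0.6200 m
Re = 2.67×10^5, ε/D = 6.67×10^-5 → f = 0.01538 (Swamee-Jain)
Major: h_f = f(L/D)·V²/2g = 0.01538·3049·0.6200 = 29.07 m
Minor: ΣK = 3.63; h_m = ΣK·V²/2g = 2.251 m
Total H_L = 29.07 + 2.251 = 31.32 m

H_L ≈ 31.3 m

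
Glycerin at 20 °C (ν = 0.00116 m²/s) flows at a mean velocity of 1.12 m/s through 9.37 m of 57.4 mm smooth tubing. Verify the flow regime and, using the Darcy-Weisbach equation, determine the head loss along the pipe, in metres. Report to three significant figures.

Re = VD/ν = 1.12·0.05740/0.00116 = 55.4 → laminar (Re < 2300)
f = 64/Re = 1.155
h_f = f(L/D)V²/(2g) = 1.155·(9.37/0.05740)·1.12²/(2·9.81) = 12.05 m

h_f ≈ 12.1 m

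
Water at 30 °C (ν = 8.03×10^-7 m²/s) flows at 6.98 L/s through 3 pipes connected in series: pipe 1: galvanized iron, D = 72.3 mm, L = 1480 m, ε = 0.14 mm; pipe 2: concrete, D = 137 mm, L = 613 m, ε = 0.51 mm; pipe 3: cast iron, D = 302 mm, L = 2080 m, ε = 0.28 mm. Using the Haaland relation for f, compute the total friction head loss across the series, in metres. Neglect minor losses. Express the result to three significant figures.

H ≈ 74.9 m

Pipe 1: V = 1.700 m/s, Re = 1.53×10^5, ε/D = 0.00194, f = 0.02430, h_1 = f(L/D)V²/2g = 73.29 m
Pipe 2: V = 0.4735 m/s, Re = 8.08×10^4, ε/D = 0.00372, f = 0.02914, h_2 = f(L/D)V²/2g = 1.490 m
Pipe 3: V = 0.09744 m/s, Re = 3.66×10^4, ε/D = 9.27×10^-4, f = 0.02464, h_3 = f(L/D)V²/2g = 0.08213 m
Series → Q common, losses add: H = Σh = 74.86 m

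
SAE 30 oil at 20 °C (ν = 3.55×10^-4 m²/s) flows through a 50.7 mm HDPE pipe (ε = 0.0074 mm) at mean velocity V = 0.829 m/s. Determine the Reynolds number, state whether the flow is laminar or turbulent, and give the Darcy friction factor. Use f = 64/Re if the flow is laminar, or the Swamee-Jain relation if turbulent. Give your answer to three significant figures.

Re = VD/ν = 0.8290·0.0507/3.55×10^-4 = 118
Re < 2300 → laminar → f = 64/Re = 0.5406

Re ≈ 118; laminar; f = 64/Re ≈ 0.541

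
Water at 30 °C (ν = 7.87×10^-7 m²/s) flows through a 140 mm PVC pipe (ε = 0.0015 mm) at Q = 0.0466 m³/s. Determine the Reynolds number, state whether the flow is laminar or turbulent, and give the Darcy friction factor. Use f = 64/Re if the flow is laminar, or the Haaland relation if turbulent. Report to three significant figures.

V = 4Q/(πD²) = 3.027 m/s
Re = VD/ν = 3.027·0.140/7.87×10^-7 = 5.39×10^5
Re > 4000 → turbulent; ε/D = 1.07×10^-5
Haaland: f = 0.01302

Re ≈ 5.39×10^5; turbulent; f ≈ 0.0130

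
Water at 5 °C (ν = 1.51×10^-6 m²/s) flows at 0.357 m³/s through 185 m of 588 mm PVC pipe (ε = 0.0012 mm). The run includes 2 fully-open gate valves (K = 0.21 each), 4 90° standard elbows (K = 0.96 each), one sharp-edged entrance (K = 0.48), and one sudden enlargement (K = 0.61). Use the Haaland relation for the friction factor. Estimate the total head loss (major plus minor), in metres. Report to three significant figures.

H_L ≈ 0.832 m

V = 4Q/(πD²) = 1.315 m/s; V²/2g = 0.08809 m
Re = 5.12×10^5, ε/D = 2.04×10^-6 → f = 0.01303 (Haaland)
Major: h_f = f(L/D)·V²/2g = 0.01303·314.6·0.08809 = 0.3612 m
Minor: ΣK = 5.35; h_m = ΣK·V²/2g = 0.4713 m
Total H_L = 0.3612 + 0.4713 = 0.8325 m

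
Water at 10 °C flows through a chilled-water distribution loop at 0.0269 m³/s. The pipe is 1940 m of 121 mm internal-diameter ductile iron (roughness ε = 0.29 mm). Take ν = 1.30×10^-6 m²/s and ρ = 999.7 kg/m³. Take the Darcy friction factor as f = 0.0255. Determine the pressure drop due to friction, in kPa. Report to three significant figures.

V = 4Q/(πD²) = 4·0.0269/(π·0.121²) = 2.339 m/s
h_f = f(L/D)V²/(2g) = 0.02550·(1940/0.121)·2.339²/(2·9.81) = 114.0 m
Δp = ρg·h_f = 999.7·9.81·114.0 = 1118 kPa

Δp ≈ 1120 kPa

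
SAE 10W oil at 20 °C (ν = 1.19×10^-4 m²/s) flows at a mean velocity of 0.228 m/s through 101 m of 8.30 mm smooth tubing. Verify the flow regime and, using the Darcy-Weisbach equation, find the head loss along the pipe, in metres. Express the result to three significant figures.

Re = VD/ν = 0.228·0.008300/1.19×10^-4 = 15.9 → laminar (Re < 2300)
f = 64/Re = 4.025
h_f = f(L/D)V²/(2g) = 4.025·(101/0.008300)·0.228²/(2·9.81) = 129.8 m

h_f ≈ 130 m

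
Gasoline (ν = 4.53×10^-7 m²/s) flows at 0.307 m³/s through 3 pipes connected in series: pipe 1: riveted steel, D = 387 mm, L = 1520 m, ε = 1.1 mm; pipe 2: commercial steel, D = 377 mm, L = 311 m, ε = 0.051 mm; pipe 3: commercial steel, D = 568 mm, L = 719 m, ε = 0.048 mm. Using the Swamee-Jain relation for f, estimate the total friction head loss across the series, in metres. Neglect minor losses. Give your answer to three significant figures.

H ≈ 40.8 m

Pipe 1: V = 2.610 m/s, Re = 2.23×10^6, ε/D = 0.00284, f = 0.02588, h_1 = f(L/D)V²/2g = 35.28 m
Pipe 2: V = 2.750 m/s, Re = 2.29×10^6, ε/D = 1.35×10^-4, f = 0.01337, h_2 = f(L/D)V²/2g = 4.252 m
Pipe 3: V = 1.212 m/s, Re = 1.52×10^6, ε/D = 8.45×10^-5, f = 0.01283, h_3 = f(L/D)V²/2g = 1.215 m
Series → Q common, losses add: H = Σh = 40.75 m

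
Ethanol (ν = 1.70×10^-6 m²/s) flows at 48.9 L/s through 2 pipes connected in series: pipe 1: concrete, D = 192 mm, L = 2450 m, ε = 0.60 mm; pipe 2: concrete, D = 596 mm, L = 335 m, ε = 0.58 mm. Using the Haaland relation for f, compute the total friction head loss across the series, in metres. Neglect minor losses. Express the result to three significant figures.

Pipe 1: V = 1.689 m/s, Re = 1.91×10^5, ε/D = 0.00312, f = 0.02713, h_1 = f(L/D)V²/2g = 50.34 m
Pipe 2: V = 0.1753 m/s, Re = 6.15×10^4, ε/D = 9.73×10^-4, f = 0.02303, h_2 = f(L/D)V²/2g = 0.02027 m
Series → Q common, losses add: H = Σh = 50.36 m

H ≈ 50.4 m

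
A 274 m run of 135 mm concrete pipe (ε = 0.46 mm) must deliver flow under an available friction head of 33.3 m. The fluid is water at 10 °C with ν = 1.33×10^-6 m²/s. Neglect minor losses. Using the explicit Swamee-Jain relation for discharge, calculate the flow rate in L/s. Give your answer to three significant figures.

Q ≈ 49.0 L/s

Swamee-Jain (Type II): Q = -0.965·√(gD⁵h_f/L)·ln[ε/(3.7D) + √(3.17ν²L/(gD³h_f))]
√(gD⁵h_f/L) = √(9.81·0.135⁵·33.3/274) = 0.007312
ε/(3.7D) = 9.21×10^-4; √(3.17ν²L/(gD³h_f)) = 4.37×10^-5
Q = -0.965·0.007312·ln(9.646×10^-4) = 0.04899 m³/s
Check: V = 3.42 m/s, Re = 3.47×10^5, f = 0.02762, h_f = 33.5 m ≈ 33.3 m ✓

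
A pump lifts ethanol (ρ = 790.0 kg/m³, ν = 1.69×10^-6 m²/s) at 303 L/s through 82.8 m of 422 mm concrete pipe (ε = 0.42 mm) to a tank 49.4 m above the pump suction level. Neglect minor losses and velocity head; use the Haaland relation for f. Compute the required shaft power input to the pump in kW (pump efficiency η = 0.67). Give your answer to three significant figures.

V = 4Q/(πD²) = 2.166 m/s; Re = 5.41×10^5; ε/D = 9.95×10^-4; f = 0.02014
h_f = f(L/D)V²/2g = 0.9451 m
Total head H = z + h_f = 49.4 + 0.9451 = 50.35 m
P_hyd = ρgQH = 790.0·9.81·0.303·50.35 = 118.2 kW
P_shaft = P_hyd/η = 118.2/0.67 = 176.4 kW

P_shaft ≈ 176 kW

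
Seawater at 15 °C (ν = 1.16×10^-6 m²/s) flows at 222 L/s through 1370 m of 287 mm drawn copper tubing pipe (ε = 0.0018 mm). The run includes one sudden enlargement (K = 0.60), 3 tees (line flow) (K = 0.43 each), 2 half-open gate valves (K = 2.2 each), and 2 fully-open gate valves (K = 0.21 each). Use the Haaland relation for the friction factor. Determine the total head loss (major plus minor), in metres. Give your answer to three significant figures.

H_L ≈ 38.4 m

V = 4Q/(πD²) = 3.432 m/s; V²/2g = 0.6002 m
Re = 8.49×10^5, ε/D = 6.27×10^-6 → f = 0.01201 (Haaland)
Major: h_f = f(L/D)·V²/2g = 0.01201·4774·0.6002 = 34.41 m
Minor: ΣK = 6.71; h_m = ΣK·V²/2g = 4.027 m
Total H_L = 34.41 + 4.027 = 38.43 m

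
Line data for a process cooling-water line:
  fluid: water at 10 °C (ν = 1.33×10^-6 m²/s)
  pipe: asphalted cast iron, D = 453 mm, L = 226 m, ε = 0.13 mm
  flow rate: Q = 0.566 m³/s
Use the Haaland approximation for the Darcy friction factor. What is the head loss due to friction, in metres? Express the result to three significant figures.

V = 4Q/(πD²) = 4·0.566/(π·0.453²) = 3.512 m/s
Re = VD/ν = 3.512·0.453/1.33×10^-6 = 1.20×10^6 → turbulent
ε/D = 0.13/453 = 2.87×10^-4
Haaland: f = 0.01538
h_f = f(L/D)V²/(2g) = 0.01538·(226/0.453)·3.512²/(2·9.81) = 4.824 m

h_f ≈ 4.82 m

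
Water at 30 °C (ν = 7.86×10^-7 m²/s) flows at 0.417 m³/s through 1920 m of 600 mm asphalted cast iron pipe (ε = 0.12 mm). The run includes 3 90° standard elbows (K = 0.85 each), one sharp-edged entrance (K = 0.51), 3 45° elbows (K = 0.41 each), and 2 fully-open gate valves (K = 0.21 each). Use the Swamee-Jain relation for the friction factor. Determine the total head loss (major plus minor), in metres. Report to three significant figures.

H_L ≈ 5.73 m

V = 4Q/(πD²) = 1.475 m/s; V²/2g = 0.1109 m
Re = 1.13×10^6, ε/D = 2.00×10^-4 → f = 0.01468 (Swamee-Jain)
Major: h_f = f(L/D)·V²/2g = 0.01468·3200·0.1109 = 5.207 m
Minor: ΣK = 4.71; h_m = ΣK·V²/2g = 0.5222 m
Total H_L = 5.207 + 0.5222 = 5.729 m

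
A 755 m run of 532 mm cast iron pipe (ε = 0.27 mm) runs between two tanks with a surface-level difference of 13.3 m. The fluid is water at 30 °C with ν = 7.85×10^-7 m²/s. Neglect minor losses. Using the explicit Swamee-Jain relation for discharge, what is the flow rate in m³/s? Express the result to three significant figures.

Q ≈ 0.731 m³/s

Swamee-Jain (Type II): Q = -0.965·√(gD⁵h_f/L)·ln[ε/(3.7D) + √(3.17ν²L/(gD³h_f))]
√(gD⁵h_f/L) = √(9.81·0.532⁵·13.3/755) = 0.08582
ε/(3.7D) = 1.37×10^-4; √(3.17ν²L/(gD³h_f)) = 8.66×10^-6
Q = -0.965·0.08582·ln(1.458×10^-4) = 0.7315 m³/s
Check: V = 3.29 m/s, Re = 2.23×10^6, f = 0.01705, h_f = 13.4 m ≈ 13.3 m ✓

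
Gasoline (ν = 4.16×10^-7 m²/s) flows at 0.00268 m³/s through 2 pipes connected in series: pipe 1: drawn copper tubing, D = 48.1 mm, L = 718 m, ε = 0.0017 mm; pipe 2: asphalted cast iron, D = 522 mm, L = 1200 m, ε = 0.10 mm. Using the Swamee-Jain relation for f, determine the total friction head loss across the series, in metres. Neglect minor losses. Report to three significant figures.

H ≈ 27.0 m

Pipe 1: V = 1.475 m/s, Re = 1.71×10^5, ε/D = 3.53×10^-5, f = 0.01632, h_1 = f(L/D)V²/2g = 27.00 m
Pipe 2: V = 0.01252 m/s, Re = 1.57×10^4, ε/D = 1.92×10^-4, f = 0.02787, h_2 = f(L/D)V²/2g = 5.121×10^-4 m
Series → Q common, losses add: H = Σh = 27.00 m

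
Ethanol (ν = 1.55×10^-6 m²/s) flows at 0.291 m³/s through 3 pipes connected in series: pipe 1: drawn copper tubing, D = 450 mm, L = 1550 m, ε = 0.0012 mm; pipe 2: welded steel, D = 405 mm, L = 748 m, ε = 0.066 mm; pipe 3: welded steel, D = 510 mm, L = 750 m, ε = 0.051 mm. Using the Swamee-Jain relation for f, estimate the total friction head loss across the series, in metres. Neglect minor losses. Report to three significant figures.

H ≈ 17.0 m

Pipe 1: V = 1.830 m/s, Re = 5.31×10^5, ε/D = 2.67×10^-6, f = 0.01299, h_1 = f(L/D)V²/2g = 7.638 m
Pipe 2: V = 2.259 m/s, Re = 5.90×10^5, ε/D = 1.63×10^-4, f = 0.01492, h_2 = f(L/D)V²/2g = 7.169 m
Pipe 3: V = 1.425 m/s, Re = 4.69×10^5, ε/D = 1.00×10^-4, f = 0.01458, h_3 = f(L/D)V²/2g = 2.217 m
Series → Q common, losses add: H = Σh = 17.02 m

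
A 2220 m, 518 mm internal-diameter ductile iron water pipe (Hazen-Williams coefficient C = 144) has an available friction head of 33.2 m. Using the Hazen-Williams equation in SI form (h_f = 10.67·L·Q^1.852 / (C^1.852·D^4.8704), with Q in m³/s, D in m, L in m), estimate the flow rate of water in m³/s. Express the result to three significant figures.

Q ≈ 0.735 m³/s

Rearranging: Q = [h_f·C^1.852·D^4.8704 / (10.67·L)]^(1/1.852)
Q = [33.2·144^1.852·0.518^4.8704 / (10.67·2220)]^0.540 = 0.7352 m³/s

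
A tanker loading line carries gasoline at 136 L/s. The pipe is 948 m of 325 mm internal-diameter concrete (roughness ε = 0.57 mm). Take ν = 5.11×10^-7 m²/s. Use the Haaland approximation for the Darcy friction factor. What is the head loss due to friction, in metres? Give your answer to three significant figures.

h_f ≈ 9.13 m

V = 4Q/(πD²) = 4·0.136/(π·0.325²) = 1.639 m/s
Re = VD/ν = 1.639·0.325/5.11×10^-7 = 1.04×10^6 → turbulent
ε/D = 0.57/325 = 0.00175
Haaland: f = 0.02284
h_f = f(L/D)V²/(2g) = 0.02284·(948/0.325)·1.639²/(2·9.81) = 9.126 m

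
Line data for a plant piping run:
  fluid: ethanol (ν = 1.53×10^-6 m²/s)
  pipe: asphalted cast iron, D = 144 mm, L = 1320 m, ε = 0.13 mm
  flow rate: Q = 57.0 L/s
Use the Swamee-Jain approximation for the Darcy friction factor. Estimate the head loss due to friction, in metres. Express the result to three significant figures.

h_f ≈ 116 m

V = 4Q/(πD²) = 4·0.0570/(π·0.144²) = 3.500 m/s
Re = VD/ν = 3.500·0.144/1.53×10^-6 = 3.29×10^5 → turbulent
ε/D = 0.13/144 = 9.03×10^-4
Swamee-Jain: f = 0.02024
h_f = f(L/D)V²/(2g) = 0.02024·(1320/0.144)·3.500²/(2·9.81) = 115.9 m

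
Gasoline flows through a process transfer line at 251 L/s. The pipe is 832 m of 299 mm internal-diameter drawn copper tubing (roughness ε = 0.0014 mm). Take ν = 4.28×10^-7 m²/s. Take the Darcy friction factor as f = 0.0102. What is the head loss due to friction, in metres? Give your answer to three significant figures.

V = 4Q/(πD²) = 4·0.251/(π·0.299²) = 3.575 m/s
h_f = f(L/D)V²/(2g) = 0.01020·(832/0.299)·3.575²/(2·9.81) = 18.49 m

h_f ≈ 18.5 m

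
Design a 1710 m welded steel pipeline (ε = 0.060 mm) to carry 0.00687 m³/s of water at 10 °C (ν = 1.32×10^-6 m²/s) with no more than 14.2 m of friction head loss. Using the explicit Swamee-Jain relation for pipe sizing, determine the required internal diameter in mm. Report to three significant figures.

D ≈ 102 mm

Swamee-Jain (Type III): D = 0.66·[ε^1.25·(LQ²/(gh_f))^4.75 + ν·Q^9.4·(L/(gh_f))^5.2]^0.04
LQ²/(gh_f) = 5.794×10^-4; L/(gh_f) = 12.28
Term 1 = ε^1.25·(…)^4.75 = 2.22×10^-21; Term 2 = ν·Q^9.4·(…)^5.2 = 2.82×10^-21
D = 0.66·(2.22×10^-21 + 2.82×10^-21)^0.04 = 0.1018 m = 102 mm
Check: V = 0.844 m/s, Re = 6.51×10^4, f = 0.02201, h_f = 13.4 m ≈ 14.2 m ✓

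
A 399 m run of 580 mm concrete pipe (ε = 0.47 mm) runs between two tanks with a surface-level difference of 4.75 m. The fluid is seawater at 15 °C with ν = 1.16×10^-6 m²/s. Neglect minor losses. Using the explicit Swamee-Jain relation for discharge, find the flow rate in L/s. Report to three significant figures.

Q ≈ 707 L/s

Swamee-Jain (Type II): Q = -0.965·√(gD⁵h_f/L)·ln[ε/(3.7D) + √(3.17ν²L/(gD³h_f))]
√(gD⁵h_f/L) = √(9.81·0.580⁵·4.75/399) = 0.08755
ε/(3.7D) = 2.19×10^-4; √(3.17ν²L/(gD³h_f)) = 1.37×10^-5
Q = -0.965·0.08755·ln(2.327×10^-4) = 0.7068 m³/s
Check: V = 2.68 m/s, Re = 1.34×10^6, f = 0.01901, h_f = 4.77 m ≈ 4.75 m ✓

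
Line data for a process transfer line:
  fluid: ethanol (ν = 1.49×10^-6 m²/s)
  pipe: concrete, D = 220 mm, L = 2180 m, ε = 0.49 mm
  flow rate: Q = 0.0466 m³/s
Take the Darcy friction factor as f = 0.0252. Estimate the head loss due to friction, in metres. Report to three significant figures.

V = 4Q/(πD²) = 4·0.0466/(π·0.220²) = 1.226 m/s
h_f = f(L/D)V²/(2g) = 0.02520·(2180/0.220)·1.226²/(2·9.81) = 19.13 m

h_f ≈ 19.1 m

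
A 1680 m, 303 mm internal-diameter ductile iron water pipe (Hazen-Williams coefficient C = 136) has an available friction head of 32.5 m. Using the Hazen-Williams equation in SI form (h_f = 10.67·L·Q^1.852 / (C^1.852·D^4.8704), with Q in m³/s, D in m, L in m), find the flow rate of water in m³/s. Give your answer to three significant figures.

Rearranging: Q = [h_f·C^1.852·D^4.8704 / (10.67·L)]^(1/1.852)
Q = [32.5·136^1.852·0.303^4.8704 / (10.67·1680)]^0.540 = 0.1948 m³/s

Q ≈ 0.195 m³/s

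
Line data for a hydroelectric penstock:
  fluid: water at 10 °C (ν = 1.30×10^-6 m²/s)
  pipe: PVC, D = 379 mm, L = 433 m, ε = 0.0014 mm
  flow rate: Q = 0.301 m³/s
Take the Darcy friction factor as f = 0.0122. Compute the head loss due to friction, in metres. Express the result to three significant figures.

V = 4Q/(πD²) = 4·0.301/(π·0.379²) = 2.668 m/s
h_f = f(L/D)V²/(2g) = 0.01220·(433/0.379)·2.668²/(2·9.81) = 5.057 m

h_f ≈ 5.06 m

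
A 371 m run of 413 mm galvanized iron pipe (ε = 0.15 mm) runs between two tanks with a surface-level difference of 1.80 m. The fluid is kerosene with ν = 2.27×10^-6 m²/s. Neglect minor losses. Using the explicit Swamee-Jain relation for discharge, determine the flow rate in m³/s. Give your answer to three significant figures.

Swamee-Jain (Type II): Q = -0.965·√(gD⁵h_f/L)·ln[ε/(3.7D) + √(3.17ν²L/(gD³h_f))]
√(gD⁵h_f/L) = √(9.81·0.413⁵·1.80/371) = 0.02391
ε/(3.7D) = 9.82×10^-5; √(3.17ν²L/(gD³h_f)) = 6.98×10^-5
Q = -0.965·0.02391·ln(1.680×10^-4) = 0.2006 m³/s
Check: V = 1.50 m/s, Re = 2.72×10^5, f = 0.01764, h_f = 1.81 m ≈ 1.80 m ✓

Q ≈ 0.201 m³/s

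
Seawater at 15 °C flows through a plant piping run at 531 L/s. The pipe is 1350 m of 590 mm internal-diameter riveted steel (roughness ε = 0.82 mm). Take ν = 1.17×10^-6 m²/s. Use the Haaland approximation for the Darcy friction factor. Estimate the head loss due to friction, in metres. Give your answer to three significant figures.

V = 4Q/(πD²) = 4·0.531/(π·0.590²) = 1.942 m/s
Re = VD/ν = 1.942·0.590/1.17×10^-6 = 9.79×10^5 → turbulent
ε/D = 0.82/590 = 0.00139
Haaland: f = 0.02157
h_f = f(L/D)V²/(2g) = 0.02157·(1350/0.590)·1.942²/(2·9.81) = 9.488 m

h_f ≈ 9.49 m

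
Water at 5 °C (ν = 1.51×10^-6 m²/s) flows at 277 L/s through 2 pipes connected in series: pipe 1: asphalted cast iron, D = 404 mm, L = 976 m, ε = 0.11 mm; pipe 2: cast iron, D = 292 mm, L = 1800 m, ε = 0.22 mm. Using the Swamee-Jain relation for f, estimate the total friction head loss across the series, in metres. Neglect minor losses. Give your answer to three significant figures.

H ≈ 111 m

Pipe 1: V = 2.161 m/s, Re = 5.78×10^5, ε/D = 2.72×10^-4, f = 0.01599, h_1 = f(L/D)V²/2g = 9.191 m
Pipe 2: V = 4.136 m/s, Re = 8.00×10^5, ε/D = 7.53×10^-4, f = 0.01892, h_2 = f(L/D)V²/2g = 101.7 m
Series → Q common, losses add: H = Σh = 110.9 m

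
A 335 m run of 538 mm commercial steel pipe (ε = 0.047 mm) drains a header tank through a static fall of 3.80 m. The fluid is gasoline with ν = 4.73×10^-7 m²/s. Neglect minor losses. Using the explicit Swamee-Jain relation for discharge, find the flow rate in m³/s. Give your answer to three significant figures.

Q ≈ 0.712 m³/s

Swamee-Jain (Type II): Q = -0.965·√(gD⁵h_f/L)·ln[ε/(3.7D) + √(3.17ν²L/(gD³h_f))]
√(gD⁵h_f/L) = √(9.81·0.538⁵·3.80/335) = 0.07082
ε/(3.7D) = 2.36×10^-5; √(3.17ν²L/(gD³h_f)) = 6.40×10^-6
Q = -0.965·0.07082·ln(3.001×10^-5) = 0.7117 m³/s
Check: V = 3.13 m/s, Re = 3.56×10^6, f = 0.01229, h_f = 3.82 m ≈ 3.80 m ✓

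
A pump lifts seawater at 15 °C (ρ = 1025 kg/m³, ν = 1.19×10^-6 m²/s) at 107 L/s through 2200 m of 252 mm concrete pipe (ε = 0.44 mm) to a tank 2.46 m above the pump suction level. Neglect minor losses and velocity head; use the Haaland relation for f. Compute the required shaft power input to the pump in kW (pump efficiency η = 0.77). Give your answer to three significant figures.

V = 4Q/(πD²) = 2.145 m/s; Re = 4.54×10^5; ε/D = 0.00175; f = 0.02303
h_f = f(L/D)V²/2g = 47.17 m
Total head H = z + h_f = 2.46 + 47.17 = 49.63 m
P_hyd = ρgQH = 1025·9.81·0.107·49.63 = 53.39 kW
P_shaft = P_hyd/η = 53.39/0.77 = 69.34 kW

P_shaft ≈ 69.3 kW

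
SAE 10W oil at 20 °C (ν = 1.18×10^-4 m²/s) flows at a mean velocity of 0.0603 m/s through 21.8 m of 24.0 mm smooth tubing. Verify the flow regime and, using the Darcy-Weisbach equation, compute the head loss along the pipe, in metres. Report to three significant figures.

h_f ≈ 0.878 m

Re = VD/ν = 0.0603·0.02400/1.18×10^-4 = 12.3 → laminar (Re < 2300)
f = 64/Re = 5.218
h_f = f(L/D)V²/(2g) = 5.218·(21.8/0.02400)·0.0603²/(2·9.81) = 0.8784 m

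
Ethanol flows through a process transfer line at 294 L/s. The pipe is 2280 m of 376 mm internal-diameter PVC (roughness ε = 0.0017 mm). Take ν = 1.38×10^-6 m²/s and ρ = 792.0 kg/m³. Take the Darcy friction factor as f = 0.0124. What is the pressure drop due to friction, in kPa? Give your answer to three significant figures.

V = 4Q/(πD²) = 4·0.294/(π·0.376²) = 2.648 m/s
h_f = f(L/D)V²/(2g) = 0.01240·(2280/0.376)·2.648²/(2·9.81) = 26.87 m
Δp = ρg·h_f = 792.0·9.81·26.87 = 208.8 kPa

Δp ≈ 209 kPa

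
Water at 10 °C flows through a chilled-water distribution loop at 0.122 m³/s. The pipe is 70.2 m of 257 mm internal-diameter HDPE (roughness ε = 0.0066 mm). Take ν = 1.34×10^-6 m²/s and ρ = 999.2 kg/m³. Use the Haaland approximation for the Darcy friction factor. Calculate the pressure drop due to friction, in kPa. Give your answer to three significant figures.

V = 4Q/(πD²) = 4·0.122/(π·0.257²) = 2.352 m/s
Re = VD/ν = 2.352·0.257/1.34×10^-6 = 4.51×10^5 → turbulent
ε/D = 0.0066/257 = 2.57×10^-5
Haaland: f = 0.01359
h_f = f(L/D)V²/(2g) = 0.01359·(70.2/0.257)·2.352²/(2·9.81) = 1.047 m
Δp = ρg·h_f = 999.2·9.81·1.047 = 10.26 kPa

Δp ≈ 10.3 kPa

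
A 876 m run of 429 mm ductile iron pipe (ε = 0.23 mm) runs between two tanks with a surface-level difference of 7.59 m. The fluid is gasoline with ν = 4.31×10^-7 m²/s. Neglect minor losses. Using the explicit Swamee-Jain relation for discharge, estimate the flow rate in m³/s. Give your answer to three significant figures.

Q ≈ 0.298 m³/s

Swamee-Jain (Type II): Q = -0.965·√(gD⁵h_f/L)·ln[ε/(3.7D) + √(3.17ν²L/(gD³h_f))]
√(gD⁵h_f/L) = √(9.81·0.429⁵·7.59/876) = 0.03514
ε/(3.7D) = 1.45×10^-4; √(3.17ν²L/(gD³h_f)) = 9.37×10^-6
Q = -0.965·0.03514·ln(1.543×10^-4) = 0.2977 m³/s
Check: V = 2.06 m/s, Re = 2.05×10^6, f = 0.01727, h_f = 7.62 m ≈ 7.59 m ✓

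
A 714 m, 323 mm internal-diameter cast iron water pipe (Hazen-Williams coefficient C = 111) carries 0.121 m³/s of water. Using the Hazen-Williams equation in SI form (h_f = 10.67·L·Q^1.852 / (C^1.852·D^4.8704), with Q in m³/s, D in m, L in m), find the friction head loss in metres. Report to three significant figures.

h_f ≈ 6.10 m

h_f = 10.67·714·0.121^1.852 / (111^1.852·0.323^4.8704) = 6.104 m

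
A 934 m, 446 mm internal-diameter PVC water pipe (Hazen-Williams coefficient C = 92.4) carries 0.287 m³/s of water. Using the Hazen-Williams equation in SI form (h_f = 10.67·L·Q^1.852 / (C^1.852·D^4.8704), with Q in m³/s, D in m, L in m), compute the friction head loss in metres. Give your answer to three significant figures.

h_f ≈ 11.5 m

h_f = 10.67·934·0.287^1.852 / (92.4^1.852·0.446^4.8704) = 11.53 m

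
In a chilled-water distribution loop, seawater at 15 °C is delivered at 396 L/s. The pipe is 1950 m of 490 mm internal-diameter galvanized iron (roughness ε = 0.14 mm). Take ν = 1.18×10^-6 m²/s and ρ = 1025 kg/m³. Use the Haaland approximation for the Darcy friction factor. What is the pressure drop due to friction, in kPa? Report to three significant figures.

Δp ≈ 140 kPa

V = 4Q/(πD²) = 4·0.396/(π·0.490²) = 2.100 m/s
Re = VD/ν = 2.100·0.490/1.18×10^-6 = 8.72×10^5 → turbulent
ε/D = 0.14/490 = 2.86×10^-4
Haaland: f = 0.01556
h_f = f(L/D)V²/(2g) = 0.01556·(1950/0.490)·2.100²/(2·9.81) = 13.92 m
Δp = ρg·h_f = 1025·9.81·13.92 = 139.9 kPa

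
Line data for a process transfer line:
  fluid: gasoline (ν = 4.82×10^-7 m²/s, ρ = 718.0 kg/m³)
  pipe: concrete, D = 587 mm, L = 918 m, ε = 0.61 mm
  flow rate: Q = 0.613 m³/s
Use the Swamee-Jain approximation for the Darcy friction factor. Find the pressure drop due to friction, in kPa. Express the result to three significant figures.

V = 4Q/(πD²) = 4·0.613/(π·0.587²) = 2.265 m/s
Re = VD/ν = 2.265·0.587/4.82×10^-7 = 2.76×10^6 → turbulent
ε/D = 0.61/587 = 0.00104
Swamee-Jain: f = 0.01998
h_f = f(L/D)V²/(2g) = 0.01998·(918/0.587)·2.265²/(2·9.81) = 8.170 m
Δp = ρg·h_f = 718.0·9.81·8.170 = 57.55 kPa

Δp ≈ 57.5 kPa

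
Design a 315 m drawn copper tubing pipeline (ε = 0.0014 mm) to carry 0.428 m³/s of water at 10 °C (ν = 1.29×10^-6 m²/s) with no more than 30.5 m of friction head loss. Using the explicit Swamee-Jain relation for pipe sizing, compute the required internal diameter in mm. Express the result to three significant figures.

D ≈ 282 mm

Swamee-Jain (Type III): D = 0.66·[ε^1.25·(LQ²/(gh_f))^4.75 + ν·Q^9.4·(L/(gh_f))^5.2]^0.04
LQ²/(gh_f) = 0.1929; L/(gh_f) = 1.053
Term 1 = ε^1.25·(…)^4.75 = 1.94×10^-11; Term 2 = ν·Q^9.4·(…)^5.2 = 5.79×10^-10
D = 0.66·(1.94×10^-11 + 5.79×10^-10)^0.04 = 0.2822 m = 282 mm
Check: V = 6.84 m/s, Re = 1.50×10^6, f = 0.01102, h_f = 29.3 m ≈ 30.5 m ✓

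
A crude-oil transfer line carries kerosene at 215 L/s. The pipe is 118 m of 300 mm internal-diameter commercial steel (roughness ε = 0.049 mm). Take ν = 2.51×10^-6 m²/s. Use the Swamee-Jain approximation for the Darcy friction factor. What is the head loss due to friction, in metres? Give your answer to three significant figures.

V = 4Q/(πD²) = 4·0.215/(π·0.300²) = 3.042 m/s
Re = VD/ν = 3.042·0.300/2.51×10^-6 = 3.64×10^5 → turbulent
ε/D = 0.049/300 = 1.63×10^-4
Swamee-Jain: f = 0.01566
h_f = f(L/D)V²/(2g) = 0.01566·(118/0.300)·3.042²/(2·9.81) = 2.904 m

h_f ≈ 2.90 m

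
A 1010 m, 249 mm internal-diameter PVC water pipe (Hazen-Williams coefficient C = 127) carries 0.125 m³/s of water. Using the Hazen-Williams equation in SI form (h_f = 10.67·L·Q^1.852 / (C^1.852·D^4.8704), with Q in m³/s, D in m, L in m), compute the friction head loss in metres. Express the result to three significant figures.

h_f = 10.67·1010·0.125^1.852 / (127^1.852·0.249^4.8704) = 25.38 m

h_f ≈ 25.4 m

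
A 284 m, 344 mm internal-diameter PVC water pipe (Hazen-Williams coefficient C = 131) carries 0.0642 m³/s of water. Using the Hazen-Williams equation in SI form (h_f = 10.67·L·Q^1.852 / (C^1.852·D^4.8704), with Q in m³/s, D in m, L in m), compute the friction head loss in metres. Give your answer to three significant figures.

h_f = 10.67·284·0.0642^1.852 / (131^1.852·0.344^4.8704) = 0.4064 m

h_f ≈ 0.406 m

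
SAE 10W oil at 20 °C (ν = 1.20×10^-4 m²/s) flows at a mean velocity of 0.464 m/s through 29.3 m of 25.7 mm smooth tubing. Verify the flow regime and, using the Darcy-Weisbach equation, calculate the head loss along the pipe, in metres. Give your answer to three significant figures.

h_f ≈ 8.06 m

Re = VD/ν = 0.464·0.02570/1.20×10^-4 = 99.4 → laminar (Re < 2300)
f = 64/Re = 0.6440
h_f = f(L/D)V²/(2g) = 0.6440·(29.3/0.02570)·0.464²/(2·9.81) = 8.057 m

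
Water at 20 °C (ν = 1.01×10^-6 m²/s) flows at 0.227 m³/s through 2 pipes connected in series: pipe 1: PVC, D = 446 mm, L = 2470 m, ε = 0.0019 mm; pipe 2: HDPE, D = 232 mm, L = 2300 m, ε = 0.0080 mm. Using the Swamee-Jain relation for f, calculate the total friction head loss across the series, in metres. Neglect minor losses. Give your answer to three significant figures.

Pipe 1: V = 1.453 m/s, Re = 6.42×10^5, ε/D = 4.26×10^-6, f = 0.01261, h_1 = f(L/D)V²/2g = 7.513 m
Pipe 2: V = 5.370 m/s, Re = 1.23×10^6, ε/D = 3.45×10^-5, f = 0.01208, h_2 = f(L/D)V²/2g = 176.0 m
Series → Q common, losses add: H = Σh = 183.5 m

H ≈ 184 m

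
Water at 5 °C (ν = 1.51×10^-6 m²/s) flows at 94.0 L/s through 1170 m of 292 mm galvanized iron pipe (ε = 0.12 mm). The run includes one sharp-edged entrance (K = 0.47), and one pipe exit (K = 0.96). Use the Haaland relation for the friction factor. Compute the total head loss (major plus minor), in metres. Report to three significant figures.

H_L ≈ 7.25 m

V = 4Q/(πD²) = 1.404 m/s; V²/2g = 0.1004 m
Re = 2.71×10^5, ε/D = 4.11×10^-4 → f = 0.01767 (Haaland)
Major: h_f = f(L/D)·V²/2g = 0.01767·4007·0.1004 = 7.111 m
Minor: ΣK = 1.43; h_m = ΣK·V²/2g = 0.1436 m
Total H_L = 7.111 + 0.1436 = 7.255 m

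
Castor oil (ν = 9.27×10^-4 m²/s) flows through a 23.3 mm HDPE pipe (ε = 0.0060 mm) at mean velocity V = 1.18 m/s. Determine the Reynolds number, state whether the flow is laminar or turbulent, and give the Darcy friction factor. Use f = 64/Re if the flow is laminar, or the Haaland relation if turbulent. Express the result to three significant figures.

Re = VD/ν = 1.180·0.0233/9.27×10^-4 = 29.7
Re < 2300 → laminar → f = 64/Re = 2.158

Re ≈ 29.7; laminar; f = 64/Re ≈ 2.16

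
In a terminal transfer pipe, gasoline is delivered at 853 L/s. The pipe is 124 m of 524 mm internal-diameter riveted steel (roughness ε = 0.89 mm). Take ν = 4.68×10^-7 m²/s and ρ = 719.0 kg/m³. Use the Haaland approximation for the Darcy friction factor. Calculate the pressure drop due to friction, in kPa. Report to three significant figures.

Δp ≈ 30.0 kPa

V = 4Q/(πD²) = 4·0.853/(π·0.524²) = 3.955 m/s
Re = VD/ν = 3.955·0.524/4.68×10^-7 = 4.43×10^6 → turbulent
ε/D = 0.89/524 = 0.00170
Haaland: f = 0.02252
h_f = f(L/D)V²/(2g) = 0.02252·(124/0.524)·3.955²/(2·9.81) = 4.250 m
Δp = ρg·h_f = 719.0·9.81·4.250 = 29.98 kPa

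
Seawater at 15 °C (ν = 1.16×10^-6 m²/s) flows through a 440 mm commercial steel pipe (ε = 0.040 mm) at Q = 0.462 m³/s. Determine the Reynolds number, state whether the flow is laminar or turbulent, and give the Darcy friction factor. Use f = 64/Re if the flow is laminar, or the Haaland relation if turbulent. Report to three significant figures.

Re ≈ 1.15×10^6; turbulent; f ≈ 0.0130

V = 4Q/(πD²) = 3.038 m/s
Re = VD/ν = 3.038·0.440/1.16×10^-6 = 1.15×10^6
Re > 4000 → turbulent; ε/D = 9.09×10^-5
Haaland: f = 0.01304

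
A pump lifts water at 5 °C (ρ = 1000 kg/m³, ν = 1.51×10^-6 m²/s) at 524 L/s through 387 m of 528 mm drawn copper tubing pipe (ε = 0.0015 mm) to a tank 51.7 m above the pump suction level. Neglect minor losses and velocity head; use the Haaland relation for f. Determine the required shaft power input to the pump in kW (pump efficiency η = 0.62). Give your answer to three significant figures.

P_shaft ≈ 450 kW

V = 4Q/(πD²) = 2.393 m/s; Re = 8.37×10^5; ε/D = 2.84×10^-6; f = 0.01198
h_f = f(L/D)V²/2g = 2.564 m
Total head H = z + h_f = 51.7 + 2.564 = 54.26 m
P_hyd = ρgQH = 1000·9.81·0.524·54.26 = 278.9 kW
P_shaft = P_hyd/η = 278.9/0.62 = 449.9 kW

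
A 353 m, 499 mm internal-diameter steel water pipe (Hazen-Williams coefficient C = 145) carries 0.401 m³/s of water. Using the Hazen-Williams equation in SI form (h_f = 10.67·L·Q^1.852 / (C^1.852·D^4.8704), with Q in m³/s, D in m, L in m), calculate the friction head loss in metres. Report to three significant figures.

h_f ≈ 2.03 m

h_f = 10.67·353·0.401^1.852 / (145^1.852·0.499^4.8704) = 2.035 m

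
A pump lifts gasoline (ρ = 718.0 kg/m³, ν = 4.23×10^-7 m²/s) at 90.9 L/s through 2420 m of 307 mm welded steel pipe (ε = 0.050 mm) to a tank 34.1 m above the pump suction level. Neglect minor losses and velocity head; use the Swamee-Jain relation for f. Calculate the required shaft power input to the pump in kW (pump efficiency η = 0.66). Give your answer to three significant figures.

V = 4Q/(πD²) = 1.228 m/s; Re = 8.91×10^5; ε/D = 1.63×10^-4; f = 0.01445
h_f = f(L/D)V²/2g = 8.757 m
Total head H = z + h_f = 34.1 + 8.757 = 42.86 m
P_hyd = ρgQH = 718.0·9.81·0.0909·42.86 = 27.44 kW
P_shaft = P_hyd/η = 27.44/0.66 = 41.58 kW

P_shaft ≈ 41.6 kW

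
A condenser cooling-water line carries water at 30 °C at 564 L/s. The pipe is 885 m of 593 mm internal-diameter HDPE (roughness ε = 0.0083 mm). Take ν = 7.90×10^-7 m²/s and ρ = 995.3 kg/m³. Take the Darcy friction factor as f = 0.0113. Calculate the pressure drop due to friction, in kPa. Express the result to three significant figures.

V = 4Q/(πD²) = 4·0.564/(π·0.593²) = 2.042 m/s
h_f = f(L/D)V²/(2g) = 0.01130·(885/0.593)·2.042²/(2·9.81) = 3.584 m
Δp = ρg·h_f = 995.3·9.81·3.584 = 35.00 kPa

Δp ≈ 35.0 kPa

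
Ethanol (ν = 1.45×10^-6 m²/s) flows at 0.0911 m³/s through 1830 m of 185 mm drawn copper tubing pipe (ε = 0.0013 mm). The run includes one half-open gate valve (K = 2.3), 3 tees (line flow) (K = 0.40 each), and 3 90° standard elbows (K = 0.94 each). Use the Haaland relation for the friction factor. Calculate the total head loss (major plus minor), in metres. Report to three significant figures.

V = 4Q/(πD²) = 3.389 m/s; V²/2g = 0.5854 m
Re = 4.32×10^5, ε/D = 7.03×10^-6 → f = 0.01348 (Haaland)
Major: h_f = f(L/D)·V²/2g = 0.01348·9892·0.5854 = 78.06 m
Minor: ΣK = 6.32; h_m = ΣK·V²/2g = 3.700 m
Total H_L = 78.06 + 3.700 = 81.76 m

H_L ≈ 81.8 m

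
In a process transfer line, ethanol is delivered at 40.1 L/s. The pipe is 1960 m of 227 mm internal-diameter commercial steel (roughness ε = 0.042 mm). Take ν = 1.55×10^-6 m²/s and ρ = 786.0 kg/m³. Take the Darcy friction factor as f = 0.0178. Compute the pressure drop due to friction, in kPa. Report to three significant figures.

Δp ≈ 59.3 kPa

V = 4Q/(πD²) = 4·0.0401/(π·0.227²) = 0.9908 m/s
h_f = f(L/D)V²/(2g) = 0.01780·(1960/0.227)·0.9908²/(2·9.81) = 7.691 m
Δp = ρg·h_f = 786.0·9.81·7.691 = 59.30 kPa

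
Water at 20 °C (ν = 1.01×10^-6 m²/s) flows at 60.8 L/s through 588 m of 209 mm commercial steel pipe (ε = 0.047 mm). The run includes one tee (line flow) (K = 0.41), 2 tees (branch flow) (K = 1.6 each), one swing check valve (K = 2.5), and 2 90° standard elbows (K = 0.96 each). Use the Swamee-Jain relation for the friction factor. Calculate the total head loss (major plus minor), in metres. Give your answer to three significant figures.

H_L ≈ 8.57 m

V = 4Q/(πD²) = 1.772 m/s; V²/2g = 0.1601 m
Re = 3.67×10^5, ε/D = 2.25×10^-4 → f = 0.01618 (Swamee-Jain)
Major: h_f = f(L/D)·V²/2g = 0.01618·2813·0.1601 = 7.285 m
Minor: ΣK = 8.03; h_m = ΣK·V²/2g = 1.285 m
Total H_L = 7.285 + 1.285 = 8.571 m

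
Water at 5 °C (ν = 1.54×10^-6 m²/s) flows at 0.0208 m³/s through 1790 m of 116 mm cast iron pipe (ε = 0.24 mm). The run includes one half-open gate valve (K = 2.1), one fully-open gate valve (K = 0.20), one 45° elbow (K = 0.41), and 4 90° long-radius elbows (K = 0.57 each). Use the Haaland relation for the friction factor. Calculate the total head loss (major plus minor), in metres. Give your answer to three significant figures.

V = 4Q/(πD²) = 1.968 m/s; V²/2g = 0.1974 m
Re = 1.48×10^5, ε/D = 0.00207 → f = 0.02470 (Haaland)
Major: h_f = f(L/D)·V²/2g = 0.02470·15431·0.1974 = 75.26 m
Minor: ΣK = 4.99; h_m = ΣK·V²/2g = 0.9852 m
Total H_L = 75.26 + 0.9852 = 76.24 m

H_L ≈ 76.2 m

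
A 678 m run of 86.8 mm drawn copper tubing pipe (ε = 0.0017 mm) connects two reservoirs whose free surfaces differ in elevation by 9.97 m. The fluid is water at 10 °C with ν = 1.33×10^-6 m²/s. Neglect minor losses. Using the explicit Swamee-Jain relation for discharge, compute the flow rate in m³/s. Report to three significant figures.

Swamee-Jain (Type II): Q = -0.965·√(gD⁵h_f/L)·ln[ε/(3.7D) + √(3.17ν²L/(gD³h_f))]
√(gD⁵h_f/L) = √(9.81·0.0868⁵·9.97/678) = 8.431×10^-4
ε/(3.7D) = 5.29×10^-6; √(3.17ν²L/(gD³h_f)) = 2.44×10^-4
Q = -0.965·8.431×10^-4·ln(2.491×10^-4) = 0.006751 m³/s
Check: V = 1.14 m/s, Re = 7.45×10^4, f = 0.01912, h_f = 9.91 m ≈ 9.97 m ✓

Q ≈ 0.00675 m³/s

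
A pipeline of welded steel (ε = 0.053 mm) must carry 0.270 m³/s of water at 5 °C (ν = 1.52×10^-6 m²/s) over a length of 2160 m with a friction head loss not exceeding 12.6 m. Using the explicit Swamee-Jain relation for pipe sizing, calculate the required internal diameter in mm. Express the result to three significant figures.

Swamee-Jain (Type III): D = 0.66·[ε^1.25·(LQ²/(gh_f))^4.75 + ν·Q^9.4·(L/(gh_f))^5.2]^0.04
LQ²/(gh_f) = 1.274; L/(gh_f) = 17.47
Term 1 = ε^1.25·(…)^4.75 = 1.43×10^-5; Term 2 = ν·Q^9.4·(…)^5.2 = 1.98×10^-5
D = 0.66·(1.43×10^-5 + 1.98×10^-5)^0.04 = 0.4374 m = 437 mm
Check: V = 1.80 m/s, Re = 5.17×10^5, f = 0.01466, h_f = 11.9 m ≈ 12.6 m ✓

D ≈ 437 mm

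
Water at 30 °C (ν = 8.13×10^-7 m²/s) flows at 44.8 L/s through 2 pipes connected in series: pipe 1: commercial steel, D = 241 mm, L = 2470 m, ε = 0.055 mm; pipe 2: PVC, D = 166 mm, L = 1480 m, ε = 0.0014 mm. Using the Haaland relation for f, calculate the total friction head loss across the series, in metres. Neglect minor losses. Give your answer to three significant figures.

Pipe 1: V = 0.9821 m/s, Re = 2.91×10^5, ε/D = 2.28×10^-4, f = 0.01633, h_1 = f(L/D)V²/2g = 8.228 m
Pipe 2: V = 2.070 m/s, Re = 4.23×10^5, ε/D = 8.43×10^-6, f = 0.01355, h_2 = f(L/D)V²/2g = 26.38 m
Series → Q common, losses add: H = Σh = 34.61 m

H ≈ 34.6 m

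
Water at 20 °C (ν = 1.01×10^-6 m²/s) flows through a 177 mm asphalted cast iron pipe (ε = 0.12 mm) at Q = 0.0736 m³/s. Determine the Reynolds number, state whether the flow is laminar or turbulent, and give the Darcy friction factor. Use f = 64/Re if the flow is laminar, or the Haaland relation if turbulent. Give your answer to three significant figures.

V = 4Q/(πD²) = 2.991 m/s
Re = VD/ν = 2.991·0.177/1.01×10^-6 = 5.24×10^5
Re > 4000 → turbulent; ε/D = 6.78×10^-4
Haaland: f = 0.01859

Re ≈ 5.24×10^5; turbulent; f ≈ 0.0186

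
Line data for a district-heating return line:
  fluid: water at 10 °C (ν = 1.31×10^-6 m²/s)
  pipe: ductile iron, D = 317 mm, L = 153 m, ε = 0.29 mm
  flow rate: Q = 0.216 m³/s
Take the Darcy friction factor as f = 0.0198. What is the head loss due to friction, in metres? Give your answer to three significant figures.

V = 4Q/(πD²) = 4·0.216/(π·0.317²) = 2.737 m/s
h_f = f(L/D)V²/(2g) = 0.01980·(153/0.317)·2.737²/(2·9.81) = 3.648 m

h_f ≈ 3.65 m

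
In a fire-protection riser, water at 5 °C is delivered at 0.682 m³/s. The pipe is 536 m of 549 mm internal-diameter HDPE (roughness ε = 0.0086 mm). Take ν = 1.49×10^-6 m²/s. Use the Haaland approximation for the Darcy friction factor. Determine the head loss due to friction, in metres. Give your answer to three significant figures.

V = 4Q/(πD²) = 4·0.682/(π·0.549²) = 2.881 m/s
Re = VD/ν = 2.881·0.549/1.49×10^-6 = 1.06×10^6 → turbulent
ε/D = 0.0086/549 = 1.57×10^-5
Haaland: f = 0.01177
h_f = f(L/D)V²/(2g) = 0.01177·(536/0.549)·2.881²/(2·9.81) = 4.863 m

h_f ≈ 4.86 m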